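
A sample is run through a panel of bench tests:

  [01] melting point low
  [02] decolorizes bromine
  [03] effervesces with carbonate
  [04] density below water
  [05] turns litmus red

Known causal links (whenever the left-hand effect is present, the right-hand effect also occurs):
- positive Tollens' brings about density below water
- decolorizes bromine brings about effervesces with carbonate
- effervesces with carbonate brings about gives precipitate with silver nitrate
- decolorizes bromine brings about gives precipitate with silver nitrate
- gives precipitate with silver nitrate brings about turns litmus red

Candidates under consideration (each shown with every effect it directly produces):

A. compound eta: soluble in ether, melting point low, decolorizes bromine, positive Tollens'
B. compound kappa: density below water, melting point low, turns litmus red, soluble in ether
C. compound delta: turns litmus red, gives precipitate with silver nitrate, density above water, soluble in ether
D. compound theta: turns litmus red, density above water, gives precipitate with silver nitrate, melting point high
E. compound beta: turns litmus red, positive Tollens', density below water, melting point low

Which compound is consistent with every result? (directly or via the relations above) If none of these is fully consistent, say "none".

For each candidate, compare predicted effects to what was observed:
(A) compound eta — accounts for every observation (effervesces with carbonate by decolorizes bromine → effervesces with carbonate)
(B) compound kappa — does not account for decolorizes bromine, effervesces with carbonate
(C) compound delta — melting point low ✗; decolorizes bromine ✗; effervesces with carbonate ✗; density below water ✗; turns litmus red ✓
(D) compound theta — fails on melting point low, decolorizes bromine, effervesces with carbonate, density below water (predicts melting point high, not melting point low; predicts density above water, not density below water)
(E) compound beta — melting point low ✓; decolorizes bromine ✗; effervesces with carbonate ✗; density below water ✓; turns litmus red ✓
(A) alone accounts for all the evidence.

A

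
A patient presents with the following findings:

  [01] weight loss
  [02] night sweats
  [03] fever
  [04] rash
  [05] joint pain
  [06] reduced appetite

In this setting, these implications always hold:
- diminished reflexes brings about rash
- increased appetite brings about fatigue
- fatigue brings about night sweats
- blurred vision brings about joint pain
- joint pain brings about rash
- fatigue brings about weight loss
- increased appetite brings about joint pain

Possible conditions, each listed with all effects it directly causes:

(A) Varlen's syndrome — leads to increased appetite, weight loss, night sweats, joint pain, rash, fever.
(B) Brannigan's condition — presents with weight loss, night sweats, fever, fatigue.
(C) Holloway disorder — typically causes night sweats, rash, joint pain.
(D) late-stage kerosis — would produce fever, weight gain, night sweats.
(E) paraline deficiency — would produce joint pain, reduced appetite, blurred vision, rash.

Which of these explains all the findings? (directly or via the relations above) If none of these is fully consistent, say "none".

none

Per-candidate check:
(A) Varlen's syndrome — fails on reduced appetite (predicts increased appetite, not reduced appetite)
(B) Brannigan's condition — weight loss +; night sweats +; fever +; rash -; joint pain -; reduced appetite -
(C) Holloway disorder — does not account for weight loss, fever, reduced appetite
(D) late-stage kerosis — fails on weight loss, rash, joint pain, reduced appetite (predicts weight gain, not weight loss)
(E) paraline deficiency — does not account for weight loss, night sweats, fever
Every candidate fails on at least one observation.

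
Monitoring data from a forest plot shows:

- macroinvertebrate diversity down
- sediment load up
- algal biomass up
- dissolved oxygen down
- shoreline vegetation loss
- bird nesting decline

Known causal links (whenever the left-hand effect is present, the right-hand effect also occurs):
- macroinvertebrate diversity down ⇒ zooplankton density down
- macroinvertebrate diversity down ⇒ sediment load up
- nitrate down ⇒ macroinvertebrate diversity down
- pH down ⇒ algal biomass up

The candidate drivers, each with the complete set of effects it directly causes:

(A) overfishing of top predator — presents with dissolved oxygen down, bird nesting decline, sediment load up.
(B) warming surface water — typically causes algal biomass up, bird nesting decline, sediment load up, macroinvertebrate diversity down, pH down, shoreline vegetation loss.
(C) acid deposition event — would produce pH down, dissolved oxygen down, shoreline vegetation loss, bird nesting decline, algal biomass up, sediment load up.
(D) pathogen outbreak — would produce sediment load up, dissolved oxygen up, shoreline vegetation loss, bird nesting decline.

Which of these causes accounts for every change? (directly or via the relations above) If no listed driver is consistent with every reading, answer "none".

Testing each hypothesis:
(A) overfishing of top predator — macroinvertebrate diversity down -; sediment load up +; algal biomass up -; dissolved oxygen down +; shoreline vegetation loss -; bird nesting decline +
(B) warming surface water — macroinvertebrate diversity down +; sediment load up +; algal biomass up +; dissolved oxygen down -; shoreline vegetation loss +; bird nesting decline +
(C) acid deposition event — does not account for macroinvertebrate diversity down
(D) pathogen outbreak — fails on macroinvertebrate diversity down, algal biomass up, dissolved oxygen down (predicts dissolved oxygen up, not dissolved oxygen down)
No candidate is consistent with all observations.

none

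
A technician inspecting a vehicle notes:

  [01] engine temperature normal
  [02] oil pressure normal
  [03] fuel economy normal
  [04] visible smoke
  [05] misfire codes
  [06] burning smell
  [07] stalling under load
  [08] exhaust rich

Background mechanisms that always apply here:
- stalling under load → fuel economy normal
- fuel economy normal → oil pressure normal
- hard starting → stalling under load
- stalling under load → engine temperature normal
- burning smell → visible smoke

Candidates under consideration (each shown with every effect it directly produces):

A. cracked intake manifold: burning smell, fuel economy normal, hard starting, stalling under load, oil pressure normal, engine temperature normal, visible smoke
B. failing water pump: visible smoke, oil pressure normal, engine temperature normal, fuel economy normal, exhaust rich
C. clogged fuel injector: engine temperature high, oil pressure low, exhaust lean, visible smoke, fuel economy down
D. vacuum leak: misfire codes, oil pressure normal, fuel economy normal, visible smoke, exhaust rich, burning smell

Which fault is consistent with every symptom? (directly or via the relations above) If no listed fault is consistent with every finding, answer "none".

none

For each candidate, compare predicted effects to what was observed:
(A) cracked intake manifold — does not account for misfire codes, exhaust rich
(B) failing water pump — engine temperature normal yes; oil pressure normal yes; fuel economy normal yes; visible smoke yes; misfire codes NO; burning smell NO; stalling under load NO; exhaust rich yes
(C) clogged fuel injector — engine temperature normal NO; oil pressure normal NO; fuel economy normal NO; visible smoke yes; misfire codes NO; burning smell NO; stalling under load NO; exhaust rich NO
(D) vacuum leak — engine temperature normal NO; oil pressure normal yes; fuel economy normal yes; visible smoke yes; misfire codes yes; burning smell yes; stalling under load NO; exhaust rich yes
No candidate is consistent with all observations.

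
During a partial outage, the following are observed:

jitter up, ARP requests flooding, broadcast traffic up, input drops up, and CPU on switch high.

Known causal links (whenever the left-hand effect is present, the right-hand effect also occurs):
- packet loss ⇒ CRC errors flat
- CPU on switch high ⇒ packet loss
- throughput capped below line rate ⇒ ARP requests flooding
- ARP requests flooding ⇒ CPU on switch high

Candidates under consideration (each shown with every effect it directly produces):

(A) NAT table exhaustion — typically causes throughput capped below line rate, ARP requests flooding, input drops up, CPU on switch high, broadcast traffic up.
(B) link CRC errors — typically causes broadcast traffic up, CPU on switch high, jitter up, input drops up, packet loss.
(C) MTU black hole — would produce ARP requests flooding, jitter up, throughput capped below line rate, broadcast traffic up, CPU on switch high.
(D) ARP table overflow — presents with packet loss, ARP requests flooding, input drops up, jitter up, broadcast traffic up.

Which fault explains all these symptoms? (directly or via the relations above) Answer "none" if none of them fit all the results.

D

Per-candidate check:
(A) NAT table exhaustion — does not account for jitter up
(B) link CRC errors — does not account for ARP requests flooding
(C) MTU black hole — jitter up yes; ARP requests flooding yes; broadcast traffic up yes; input drops up NO; CPU on switch high yes
(D) ARP table overflow — jitter up yes; ARP requests flooding yes; broadcast traffic up yes; input drops up yes; CPU on switch high yes (via ARP requests flooding → CPU on switch high)
(D) is the only candidate with no mismatches.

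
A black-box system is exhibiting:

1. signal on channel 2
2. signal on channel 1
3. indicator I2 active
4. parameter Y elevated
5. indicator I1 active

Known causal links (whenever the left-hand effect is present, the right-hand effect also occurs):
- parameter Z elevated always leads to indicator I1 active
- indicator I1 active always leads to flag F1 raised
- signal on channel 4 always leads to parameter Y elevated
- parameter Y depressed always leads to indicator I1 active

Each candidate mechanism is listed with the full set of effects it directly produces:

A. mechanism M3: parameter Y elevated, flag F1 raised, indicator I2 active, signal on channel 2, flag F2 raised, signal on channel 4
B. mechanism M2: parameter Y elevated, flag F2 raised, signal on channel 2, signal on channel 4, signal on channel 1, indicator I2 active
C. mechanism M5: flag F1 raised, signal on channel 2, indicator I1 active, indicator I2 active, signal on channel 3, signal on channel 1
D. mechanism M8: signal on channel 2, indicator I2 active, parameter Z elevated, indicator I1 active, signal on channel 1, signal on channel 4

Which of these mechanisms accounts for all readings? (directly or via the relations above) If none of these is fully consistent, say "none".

Testing each hypothesis:
(A) mechanism M3 — signal on channel 2 +; signal on channel 1 -; indicator I2 active +; parameter Y elevated +; indicator I1 active -
(B) mechanism M2 — signal on channel 2 +; signal on channel 1 +; indicator I2 active +; parameter Y elevated +; indicator I1 active -
(C) mechanism M5 — signal on channel 2 +; signal on channel 1 +; indicator I2 active +; parameter Y elevated -; indicator I1 active +
(D) mechanism M8 — signal on channel 2 +; signal on channel 1 +; indicator I2 active +; parameter Y elevated + (via signal on channel 4 → parameter Y elevated); indicator I1 active +
Only (D) is consistent with every observation.

D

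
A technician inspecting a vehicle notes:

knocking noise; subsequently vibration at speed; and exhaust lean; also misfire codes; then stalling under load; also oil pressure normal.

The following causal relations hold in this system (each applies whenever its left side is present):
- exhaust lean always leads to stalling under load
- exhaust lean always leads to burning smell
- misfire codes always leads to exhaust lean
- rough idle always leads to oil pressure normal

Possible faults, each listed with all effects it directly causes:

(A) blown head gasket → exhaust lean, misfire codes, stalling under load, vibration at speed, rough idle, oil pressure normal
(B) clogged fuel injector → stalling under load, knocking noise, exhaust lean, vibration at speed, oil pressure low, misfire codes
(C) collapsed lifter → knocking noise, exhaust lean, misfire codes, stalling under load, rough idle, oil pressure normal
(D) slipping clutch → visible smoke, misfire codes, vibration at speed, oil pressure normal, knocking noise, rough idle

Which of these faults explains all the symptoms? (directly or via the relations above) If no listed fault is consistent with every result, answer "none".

Testing each hypothesis:
(A) blown head gasket — knocking noise NO; vibration at speed yes; exhaust lean yes; misfire codes yes; stalling under load yes; oil pressure normal yes
(B) clogged fuel injector — knocking noise yes; vibration at speed yes; exhaust lean yes; misfire codes yes; stalling under load yes; oil pressure normal NO
(C) collapsed lifter — does not account for vibration at speed
(D) slipping clutch — knocking noise yes; vibration at speed yes; exhaust lean yes (by misfire codes → exhaust lean); misfire codes yes; stalling under load yes (by misfire codes → exhaust lean → stalling under load); oil pressure normal yes
(D) alone accounts for all the evidence.

D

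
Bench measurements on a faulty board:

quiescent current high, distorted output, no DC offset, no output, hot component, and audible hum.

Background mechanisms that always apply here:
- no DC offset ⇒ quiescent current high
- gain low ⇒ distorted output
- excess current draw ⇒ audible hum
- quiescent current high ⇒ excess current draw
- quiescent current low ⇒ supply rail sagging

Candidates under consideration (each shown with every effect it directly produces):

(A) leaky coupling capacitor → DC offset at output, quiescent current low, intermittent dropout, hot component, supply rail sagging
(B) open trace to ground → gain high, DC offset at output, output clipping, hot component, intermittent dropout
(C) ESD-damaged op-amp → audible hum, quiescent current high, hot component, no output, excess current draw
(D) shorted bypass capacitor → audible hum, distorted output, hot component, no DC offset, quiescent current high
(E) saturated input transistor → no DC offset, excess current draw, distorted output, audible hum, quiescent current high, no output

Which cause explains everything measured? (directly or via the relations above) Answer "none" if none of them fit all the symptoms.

Testing each hypothesis:
(A) leaky coupling capacitor — quiescent current high ✗; distorted output ✗; no DC offset ✗; no output ✗; hot component ✓; audible hum ✗
(B) open trace to ground — fails on quiescent current high, distorted output, no DC offset, no output, audible hum (predicts DC offset at output, not no DC offset)
(C) ESD-damaged op-amp — quiescent current high ✓; distorted output ✗; no DC offset ✗; no output ✓; hot component ✓; audible hum ✓
(D) shorted bypass capacitor — quiescent current high ✓; distorted output ✓; no DC offset ✓; no output ✗; hot component ✓; audible hum ✓
(E) saturated input transistor — quiescent current high ✓; distorted output ✓; no DC offset ✓; no output ✓; hot component ✗; audible hum ✓
None of the listed candidates fits everything.

none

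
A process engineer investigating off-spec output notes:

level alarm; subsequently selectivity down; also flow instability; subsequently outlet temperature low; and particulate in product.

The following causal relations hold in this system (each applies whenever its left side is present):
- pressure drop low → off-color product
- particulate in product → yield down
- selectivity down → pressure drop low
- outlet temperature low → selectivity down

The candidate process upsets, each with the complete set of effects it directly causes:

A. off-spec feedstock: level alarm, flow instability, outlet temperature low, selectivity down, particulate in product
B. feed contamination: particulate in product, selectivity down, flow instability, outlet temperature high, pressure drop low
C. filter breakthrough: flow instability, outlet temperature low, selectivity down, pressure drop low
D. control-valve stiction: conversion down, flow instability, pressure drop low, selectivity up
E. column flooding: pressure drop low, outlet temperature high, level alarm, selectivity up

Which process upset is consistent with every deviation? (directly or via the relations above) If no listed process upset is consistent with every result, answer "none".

Checking each candidate against the observations:
(A) off-spec feedstock — level alarm +; selectivity down +; flow instability +; outlet temperature low +; particulate in product +
(B) feed contamination — fails on level alarm, outlet temperature low (predicts outlet temperature high, not outlet temperature low)
(C) filter breakthrough — level alarm -; selectivity down +; flow instability +; outlet temperature low +; particulate in product -
(D) control-valve stiction — level alarm -; selectivity down -; flow instability +; outlet temperature low -; particulate in product -
(E) column flooding — level alarm +; selectivity down -; flow instability -; outlet temperature low -; particulate in product -
Only (A) is consistent with every observation.

A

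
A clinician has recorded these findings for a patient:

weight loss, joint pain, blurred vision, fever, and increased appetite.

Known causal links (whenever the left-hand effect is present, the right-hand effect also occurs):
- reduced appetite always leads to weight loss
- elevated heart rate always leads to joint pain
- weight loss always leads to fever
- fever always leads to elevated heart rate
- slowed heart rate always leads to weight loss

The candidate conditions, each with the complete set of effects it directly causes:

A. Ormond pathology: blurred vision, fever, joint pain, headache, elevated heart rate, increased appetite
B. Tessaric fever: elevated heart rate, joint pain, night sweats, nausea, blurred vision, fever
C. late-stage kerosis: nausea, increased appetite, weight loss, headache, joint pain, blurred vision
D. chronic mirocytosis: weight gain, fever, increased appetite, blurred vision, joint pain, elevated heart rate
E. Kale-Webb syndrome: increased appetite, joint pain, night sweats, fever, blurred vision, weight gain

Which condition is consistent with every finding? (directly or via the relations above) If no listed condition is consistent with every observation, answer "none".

C

For each candidate, compare predicted effects to what was observed:
(A) Ormond pathology — weight loss NO; joint pain yes; blurred vision yes; fever yes; increased appetite yes
(B) Tessaric fever — weight loss NO; joint pain yes; blurred vision yes; fever yes; increased appetite NO
(C) late-stage kerosis — weight loss yes; joint pain yes; blurred vision yes; fever yes (through weight loss → fever); increased appetite yes
(D) chronic mirocytosis — fails on weight loss (predicts weight gain, not weight loss)
(E) Kale-Webb syndrome — weight loss NO; joint pain yes; blurred vision yes; fever yes; increased appetite yes
(C) is the only candidate with no mismatches.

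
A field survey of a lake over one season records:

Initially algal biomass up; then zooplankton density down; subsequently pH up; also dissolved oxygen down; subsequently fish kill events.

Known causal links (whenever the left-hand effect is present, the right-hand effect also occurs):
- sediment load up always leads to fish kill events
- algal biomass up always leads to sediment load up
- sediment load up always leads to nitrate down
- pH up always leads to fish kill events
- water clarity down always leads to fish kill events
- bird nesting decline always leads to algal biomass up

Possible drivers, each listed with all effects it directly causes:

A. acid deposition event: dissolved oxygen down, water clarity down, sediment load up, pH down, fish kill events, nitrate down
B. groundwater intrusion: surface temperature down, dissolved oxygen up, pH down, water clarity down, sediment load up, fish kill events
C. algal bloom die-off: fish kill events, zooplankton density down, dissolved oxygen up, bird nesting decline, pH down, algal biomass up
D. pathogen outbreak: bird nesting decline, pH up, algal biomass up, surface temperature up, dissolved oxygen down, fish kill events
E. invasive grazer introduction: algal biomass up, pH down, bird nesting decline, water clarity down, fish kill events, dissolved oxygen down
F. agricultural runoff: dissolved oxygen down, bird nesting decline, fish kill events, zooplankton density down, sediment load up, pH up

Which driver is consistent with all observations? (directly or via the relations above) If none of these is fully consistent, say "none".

Testing each hypothesis:
(A) acid deposition event — fails on algal biomass up, zooplankton density down, pH up (predicts pH down, not pH up)
(B) groundwater intrusion — algal biomass up -; zooplankton density down -; pH up -; dissolved oxygen down -; fish kill events +
(C) algal bloom die-off — algal biomass up +; zooplankton density down +; pH up -; dissolved oxygen down -; fish kill events +
(D) pathogen outbreak — does not account for zooplankton density down
(E) invasive grazer introduction — algal biomass up +; zooplankton density down -; pH up -; dissolved oxygen down +; fish kill events +
(F) agricultural runoff — algal biomass up + (through bird nesting decline → algal biomass up); zooplankton density down +; pH up +; dissolved oxygen down +; fish kill events +
(F) alone accounts for all the evidence.

F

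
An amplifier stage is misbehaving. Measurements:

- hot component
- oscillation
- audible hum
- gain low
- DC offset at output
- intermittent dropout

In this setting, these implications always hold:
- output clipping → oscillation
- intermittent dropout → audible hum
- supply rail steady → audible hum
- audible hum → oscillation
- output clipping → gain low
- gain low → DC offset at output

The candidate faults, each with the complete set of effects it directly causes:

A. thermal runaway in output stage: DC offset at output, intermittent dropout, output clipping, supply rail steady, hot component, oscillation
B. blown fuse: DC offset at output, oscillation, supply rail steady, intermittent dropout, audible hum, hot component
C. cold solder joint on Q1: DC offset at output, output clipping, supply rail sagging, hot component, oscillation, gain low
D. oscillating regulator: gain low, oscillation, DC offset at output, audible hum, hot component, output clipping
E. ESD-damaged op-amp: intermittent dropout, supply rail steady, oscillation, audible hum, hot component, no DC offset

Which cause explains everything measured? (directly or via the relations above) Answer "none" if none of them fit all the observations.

A

For each candidate, compare predicted effects to what was observed:
(A) thermal runaway in output stage — hot component ✓; oscillation ✓; audible hum ✓ (via intermittent dropout → audible hum); gain low ✓ (via output clipping → gain low); DC offset at output ✓; intermittent dropout ✓
(B) blown fuse — does not account for gain low
(C) cold solder joint on Q1 — hot component ✓; oscillation ✓; audible hum ✗; gain low ✓; DC offset at output ✓; intermittent dropout ✗
(D) oscillating regulator — hot component ✓; oscillation ✓; audible hum ✓; gain low ✓; DC offset at output ✓; intermittent dropout ✗
(E) ESD-damaged op-amp — hot component ✓; oscillation ✓; audible hum ✓; gain low ✗; DC offset at output ✗; intermittent dropout ✓
(A) is the only candidate with no mismatches.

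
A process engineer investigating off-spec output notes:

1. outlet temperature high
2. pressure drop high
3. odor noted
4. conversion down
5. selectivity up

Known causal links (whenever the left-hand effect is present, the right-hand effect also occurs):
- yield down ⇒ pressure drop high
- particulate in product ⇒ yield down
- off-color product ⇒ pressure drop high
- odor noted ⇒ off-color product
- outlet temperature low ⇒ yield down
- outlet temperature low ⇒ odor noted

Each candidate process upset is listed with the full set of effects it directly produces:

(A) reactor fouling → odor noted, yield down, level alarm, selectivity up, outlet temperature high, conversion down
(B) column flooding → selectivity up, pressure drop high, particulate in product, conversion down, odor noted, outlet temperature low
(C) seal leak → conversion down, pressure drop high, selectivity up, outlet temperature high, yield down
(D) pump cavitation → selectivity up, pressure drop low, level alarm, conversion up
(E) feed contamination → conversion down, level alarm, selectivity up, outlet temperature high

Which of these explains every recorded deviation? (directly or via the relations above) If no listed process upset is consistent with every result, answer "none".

Checking each candidate against the observations:
(A) reactor fouling — outlet temperature high yes; pressure drop high yes (through yield down → pressure drop high); odor noted yes; conversion down yes; selectivity up yes
(B) column flooding — fails on outlet temperature high (predicts outlet temperature low, not outlet temperature high)
(C) seal leak — outlet temperature high yes; pressure drop high yes; odor noted NO; conversion down yes; selectivity up yes
(D) pump cavitation — outlet temperature high NO; pressure drop high NO; odor noted NO; conversion down NO; selectivity up yes
(E) feed contamination — outlet temperature high yes; pressure drop high NO; odor noted NO; conversion down yes; selectivity up yes
(A) is the only candidate with no mismatches.

A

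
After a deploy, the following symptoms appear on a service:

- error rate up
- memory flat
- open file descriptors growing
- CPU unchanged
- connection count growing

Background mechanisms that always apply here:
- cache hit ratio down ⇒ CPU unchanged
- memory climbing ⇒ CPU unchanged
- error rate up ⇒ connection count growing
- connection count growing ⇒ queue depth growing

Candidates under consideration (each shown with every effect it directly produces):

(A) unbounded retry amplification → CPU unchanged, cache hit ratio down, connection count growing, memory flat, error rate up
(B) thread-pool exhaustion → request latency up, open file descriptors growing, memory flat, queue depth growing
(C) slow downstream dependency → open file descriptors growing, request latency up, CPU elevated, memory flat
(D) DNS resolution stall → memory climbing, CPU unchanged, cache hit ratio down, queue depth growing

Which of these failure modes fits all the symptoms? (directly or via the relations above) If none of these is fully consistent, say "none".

Testing each hypothesis:
(A) unbounded retry amplification — does not account for open file descriptors growing
(B) thread-pool exhaustion — error rate up NO; memory flat yes; open file descriptors growing yes; CPU unchanged NO; connection count growing NO
(C) slow downstream dependency — fails on error rate up, CPU unchanged, connection count growing (predicts CPU elevated, not CPU unchanged)
(D) DNS resolution stall — fails on error rate up, memory flat, open file descriptors growing, connection count growing (predicts memory climbing, not memory flat)
No candidate is consistent with all observations.

none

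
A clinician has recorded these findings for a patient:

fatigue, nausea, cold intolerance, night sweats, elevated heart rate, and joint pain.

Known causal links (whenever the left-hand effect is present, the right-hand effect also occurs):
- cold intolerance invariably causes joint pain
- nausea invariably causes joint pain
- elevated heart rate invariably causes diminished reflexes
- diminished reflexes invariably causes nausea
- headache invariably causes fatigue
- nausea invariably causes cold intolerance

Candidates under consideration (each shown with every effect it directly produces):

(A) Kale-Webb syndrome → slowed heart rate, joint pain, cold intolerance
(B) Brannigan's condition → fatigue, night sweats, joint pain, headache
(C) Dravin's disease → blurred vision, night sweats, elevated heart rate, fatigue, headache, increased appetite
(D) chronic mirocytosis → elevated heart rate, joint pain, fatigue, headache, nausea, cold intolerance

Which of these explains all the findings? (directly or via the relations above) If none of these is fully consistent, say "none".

C

Testing each hypothesis:
(A) Kale-Webb syndrome — fatigue NO; nausea NO; cold intolerance yes; night sweats NO; elevated heart rate NO; joint pain yes
(B) Brannigan's condition — fatigue yes; nausea NO; cold intolerance NO; night sweats yes; elevated heart rate NO; joint pain yes
(C) Dravin's disease — accounts for every observation (nausea by elevated heart rate → diminished reflexes → nausea)
(D) chronic mirocytosis — does not account for night sweats
Only (C) is consistent with every observation.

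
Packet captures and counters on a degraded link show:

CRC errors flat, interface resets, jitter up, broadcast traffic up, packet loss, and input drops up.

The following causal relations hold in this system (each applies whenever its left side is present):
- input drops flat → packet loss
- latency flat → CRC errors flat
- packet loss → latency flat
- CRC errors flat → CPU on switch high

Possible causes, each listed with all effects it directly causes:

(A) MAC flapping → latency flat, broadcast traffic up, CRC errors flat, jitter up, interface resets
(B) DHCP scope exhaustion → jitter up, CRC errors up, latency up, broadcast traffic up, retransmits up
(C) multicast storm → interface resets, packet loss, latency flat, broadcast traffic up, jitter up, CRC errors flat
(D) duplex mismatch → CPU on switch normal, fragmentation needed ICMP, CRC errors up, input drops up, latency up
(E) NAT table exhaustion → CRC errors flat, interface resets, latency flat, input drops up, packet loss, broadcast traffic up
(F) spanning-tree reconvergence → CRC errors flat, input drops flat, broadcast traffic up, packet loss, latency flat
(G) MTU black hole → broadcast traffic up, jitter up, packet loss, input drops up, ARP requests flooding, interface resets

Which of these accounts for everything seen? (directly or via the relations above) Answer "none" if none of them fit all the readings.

Checking each candidate against the observations:
(A) MAC flapping — CRC errors flat ✓; interface resets ✓; jitter up ✓; broadcast traffic up ✓; packet loss ✗; input drops up ✗
(B) DHCP scope exhaustion — fails on CRC errors flat, interface resets, packet loss, input drops up (predicts CRC errors up, not CRC errors flat)
(C) multicast storm — CRC errors flat ✓; interface resets ✓; jitter up ✓; broadcast traffic up ✓; packet loss ✓; input drops up ✗
(D) duplex mismatch — CRC errors flat ✗; interface resets ✗; jitter up ✗; broadcast traffic up ✗; packet loss ✗; input drops up ✓
(E) NAT table exhaustion — does not account for jitter up
(F) spanning-tree reconvergence — fails on interface resets, jitter up, input drops up (predicts input drops flat, not input drops up)
(G) MTU black hole — accounts for every observation (CRC errors flat via packet loss → latency flat → CRC errors flat)
(G) alone accounts for all the evidence.

G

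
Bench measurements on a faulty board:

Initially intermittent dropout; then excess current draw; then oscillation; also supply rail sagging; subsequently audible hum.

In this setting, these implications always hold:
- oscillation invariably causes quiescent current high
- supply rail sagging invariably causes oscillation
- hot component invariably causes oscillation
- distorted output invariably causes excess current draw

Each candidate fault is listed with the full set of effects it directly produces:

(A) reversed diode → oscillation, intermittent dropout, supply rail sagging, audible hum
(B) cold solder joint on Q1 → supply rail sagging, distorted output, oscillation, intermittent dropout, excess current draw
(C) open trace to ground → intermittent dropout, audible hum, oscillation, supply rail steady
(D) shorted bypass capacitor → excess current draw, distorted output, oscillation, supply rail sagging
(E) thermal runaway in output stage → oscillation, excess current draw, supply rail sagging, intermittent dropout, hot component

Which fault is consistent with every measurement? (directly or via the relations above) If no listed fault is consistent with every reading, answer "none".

none

Testing each hypothesis:
(A) reversed diode — intermittent dropout +; excess current draw -; oscillation +; supply rail sagging +; audible hum +
(B) cold solder joint on Q1 — does not account for audible hum
(C) open trace to ground — fails on excess current draw, supply rail sagging (predicts supply rail steady, not supply rail sagging)
(D) shorted bypass capacitor — does not account for intermittent dropout, audible hum
(E) thermal runaway in output stage — does not account for audible hum
None of the listed candidates fits everything.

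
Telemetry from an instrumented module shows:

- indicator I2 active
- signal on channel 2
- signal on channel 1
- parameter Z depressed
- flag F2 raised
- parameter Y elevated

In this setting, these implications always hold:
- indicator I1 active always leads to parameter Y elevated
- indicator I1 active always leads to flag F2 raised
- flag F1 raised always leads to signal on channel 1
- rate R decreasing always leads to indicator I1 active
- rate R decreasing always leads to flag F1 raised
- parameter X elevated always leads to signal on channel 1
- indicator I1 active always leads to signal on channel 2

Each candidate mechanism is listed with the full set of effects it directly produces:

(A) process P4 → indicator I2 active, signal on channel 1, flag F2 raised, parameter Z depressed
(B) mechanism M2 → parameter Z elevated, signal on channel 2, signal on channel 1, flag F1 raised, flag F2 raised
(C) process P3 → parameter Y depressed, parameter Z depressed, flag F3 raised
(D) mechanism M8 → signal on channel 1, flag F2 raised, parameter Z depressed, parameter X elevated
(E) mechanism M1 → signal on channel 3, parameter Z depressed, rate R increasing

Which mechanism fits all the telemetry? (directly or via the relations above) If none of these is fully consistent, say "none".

Per-candidate check:
(A) process P4 — indicator I2 active ✓; signal on channel 2 ✗; signal on channel 1 ✓; parameter Z depressed ✓; flag F2 raised ✓; parameter Y elevated ✗
(B) mechanism M2 — indicator I2 active ✗; signal on channel 2 ✓; signal on channel 1 ✓; parameter Z depressed ✗; flag F2 raised ✓; parameter Y elevated ✗
(C) process P3 — fails on indicator I2 active, signal on channel 2, signal on channel 1, flag F2 raised, parameter Y elevated (predicts parameter Y depressed, not parameter Y elevated)
(D) mechanism M8 — does not account for indicator I2 active, signal on channel 2, parameter Y elevated
(E) mechanism M1 — indicator I2 active ✗; signal on channel 2 ✗; signal on channel 1 ✗; parameter Z depressed ✓; flag F2 raised ✗; parameter Y elevated ✗
No candidate is consistent with all observations.

none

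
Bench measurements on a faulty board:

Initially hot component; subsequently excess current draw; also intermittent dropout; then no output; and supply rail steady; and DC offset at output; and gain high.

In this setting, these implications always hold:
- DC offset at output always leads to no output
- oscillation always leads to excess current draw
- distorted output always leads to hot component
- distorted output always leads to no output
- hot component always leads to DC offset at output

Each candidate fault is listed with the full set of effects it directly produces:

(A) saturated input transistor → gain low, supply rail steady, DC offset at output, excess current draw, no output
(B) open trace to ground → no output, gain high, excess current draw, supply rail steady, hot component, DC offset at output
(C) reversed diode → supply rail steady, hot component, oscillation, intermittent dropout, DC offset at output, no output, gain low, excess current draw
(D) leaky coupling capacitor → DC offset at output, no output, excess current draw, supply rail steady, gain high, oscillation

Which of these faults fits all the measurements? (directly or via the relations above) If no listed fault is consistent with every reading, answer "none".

none

Checking each candidate against the observations:
(A) saturated input transistor — hot component NO; excess current draw yes; intermittent dropout NO; no output yes; supply rail steady yes; DC offset at output yes; gain high NO
(B) open trace to ground — hot component yes; excess current draw yes; intermittent dropout NO; no output yes; supply rail steady yes; DC offset at output yes; gain high yes
(C) reversed diode — hot component yes; excess current draw yes; intermittent dropout yes; no output yes; supply rail steady yes; DC offset at output yes; gain high NO
(D) leaky coupling capacitor — hot component NO; excess current draw yes; intermittent dropout NO; no output yes; supply rail steady yes; DC offset at output yes; gain high yes
None of the listed candidates fits everything.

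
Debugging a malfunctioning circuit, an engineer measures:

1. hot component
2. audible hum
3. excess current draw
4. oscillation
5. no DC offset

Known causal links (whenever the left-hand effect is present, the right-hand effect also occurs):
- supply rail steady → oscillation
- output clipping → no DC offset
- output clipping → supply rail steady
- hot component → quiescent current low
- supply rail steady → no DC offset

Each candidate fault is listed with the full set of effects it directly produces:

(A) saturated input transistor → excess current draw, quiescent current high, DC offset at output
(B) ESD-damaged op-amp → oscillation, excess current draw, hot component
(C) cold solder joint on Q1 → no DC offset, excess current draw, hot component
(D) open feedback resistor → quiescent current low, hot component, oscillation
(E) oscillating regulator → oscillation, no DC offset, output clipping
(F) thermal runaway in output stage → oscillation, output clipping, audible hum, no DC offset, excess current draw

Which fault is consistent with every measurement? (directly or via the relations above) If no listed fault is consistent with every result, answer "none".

none

For each candidate, compare predicted effects to what was observed:
(A) saturated input transistor — fails on hot component, audible hum, oscillation, no DC offset (predicts DC offset at output, not no DC offset)
(B) ESD-damaged op-amp — hot component +; audible hum -; excess current draw +; oscillation +; no DC offset -
(C) cold solder joint on Q1 — hot component +; audible hum -; excess current draw +; oscillation -; no DC offset +
(D) open feedback resistor — hot component +; audible hum -; excess current draw -; oscillation +; no DC offset -
(E) oscillating regulator — does not account for hot component, audible hum, excess current draw
(F) thermal runaway in output stage — hot component -; audible hum +; excess current draw +; oscillation +; no DC offset +
None of the listed candidates fits everything.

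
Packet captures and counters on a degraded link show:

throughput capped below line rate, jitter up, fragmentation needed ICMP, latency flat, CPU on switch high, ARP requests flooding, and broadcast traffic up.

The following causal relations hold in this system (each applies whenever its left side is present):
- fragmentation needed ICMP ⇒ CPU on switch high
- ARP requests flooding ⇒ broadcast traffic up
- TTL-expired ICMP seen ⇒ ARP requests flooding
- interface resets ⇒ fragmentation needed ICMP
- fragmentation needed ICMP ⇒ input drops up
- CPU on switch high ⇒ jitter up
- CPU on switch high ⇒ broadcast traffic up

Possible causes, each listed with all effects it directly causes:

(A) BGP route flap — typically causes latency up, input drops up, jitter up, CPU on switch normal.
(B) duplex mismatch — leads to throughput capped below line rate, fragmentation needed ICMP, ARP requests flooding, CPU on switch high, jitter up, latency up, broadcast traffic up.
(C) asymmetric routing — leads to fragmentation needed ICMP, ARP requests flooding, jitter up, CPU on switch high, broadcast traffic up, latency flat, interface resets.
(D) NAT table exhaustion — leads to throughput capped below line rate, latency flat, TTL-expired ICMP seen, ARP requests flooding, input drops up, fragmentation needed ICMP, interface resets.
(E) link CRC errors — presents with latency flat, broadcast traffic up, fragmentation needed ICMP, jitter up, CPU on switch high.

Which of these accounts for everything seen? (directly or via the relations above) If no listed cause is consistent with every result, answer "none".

D

Checking each candidate against the observations:
(A) BGP route flap — fails on throughput capped below line rate, fragmentation needed ICMP, latency flat, CPU on switch high, ARP requests flooding, broadcast traffic up (predicts latency up, not latency flat; predicts CPU on switch normal, not CPU on switch high)
(B) duplex mismatch — fails on latency flat (predicts latency up, not latency flat)
(C) asymmetric routing — throughput capped below line rate NO; jitter up yes; fragmentation needed ICMP yes; latency flat yes; CPU on switch high yes; ARP requests flooding yes; broadcast traffic up yes
(D) NAT table exhaustion — accounts for every observation (jitter up by fragmentation needed ICMP → CPU on switch high → jitter up)
(E) link CRC errors — does not account for throughput capped below line rate, ARP requests flooding
(D) is the only candidate with no mismatches.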